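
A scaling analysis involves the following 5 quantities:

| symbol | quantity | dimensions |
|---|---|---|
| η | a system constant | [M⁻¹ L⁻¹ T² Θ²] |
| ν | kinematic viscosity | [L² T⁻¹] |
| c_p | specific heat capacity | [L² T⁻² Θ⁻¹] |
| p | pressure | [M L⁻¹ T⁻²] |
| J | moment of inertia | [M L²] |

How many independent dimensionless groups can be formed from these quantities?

There are 5 variables and 4 base dimensions (M, L, T, Θ).
The dimension matrix has rank 4.
Independent dimensionless groups: 5 − 4 = 1.

1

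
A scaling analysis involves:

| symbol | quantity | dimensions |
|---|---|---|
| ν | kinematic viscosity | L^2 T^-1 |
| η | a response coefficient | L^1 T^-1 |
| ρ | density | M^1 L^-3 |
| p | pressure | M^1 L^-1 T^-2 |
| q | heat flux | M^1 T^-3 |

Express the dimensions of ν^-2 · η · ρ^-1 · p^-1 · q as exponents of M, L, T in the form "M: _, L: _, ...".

Collect each base-dimension exponent across the product:
  M: −2·(0) + (0) − (1) − (1) + (1) = -1
  L: −2·(2) + (1) − (-3) − (-1) + (0) = 1
  T: −2·(-1) + (-1) − (0) − (-2) + (-3) = 0
So the dimensions are [M⁻¹ L].

M: -1, L: 1, T: 0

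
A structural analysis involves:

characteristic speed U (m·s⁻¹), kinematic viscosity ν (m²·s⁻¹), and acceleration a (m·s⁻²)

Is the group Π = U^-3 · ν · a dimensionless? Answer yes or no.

yes

Sum the exponent of each base dimension across the product:
  L: −3·[U]_L + [ν]_L + [a]_L = −3·(1) + (2) + (1) = 0
  T: −3·[U]_T + [ν]_T + [a]_T = −3·(-1) + (-1) + (-2) = 0
All base exponents vanish — dimensionless.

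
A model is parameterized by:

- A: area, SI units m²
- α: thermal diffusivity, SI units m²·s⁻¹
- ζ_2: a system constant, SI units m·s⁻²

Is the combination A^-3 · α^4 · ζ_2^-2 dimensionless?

Sum the exponent of each base dimension across the product:
  L: −3·[A]_L + 4·[α]_L − 2·[ζ_2]_L = −3·(2) + 4·(2) − 2·(1) = 0
  T: −3·[A]_T + 4·[α]_T − 2·[ζ_2]_T = −3·(0) + 4·(-1) − 2·(-2) = 0
All base exponents vanish — dimensionless.

yes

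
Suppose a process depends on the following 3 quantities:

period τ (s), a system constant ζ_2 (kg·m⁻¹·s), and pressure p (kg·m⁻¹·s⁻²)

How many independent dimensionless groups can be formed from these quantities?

1

There are 3 variables and 3 base dimensions (M, L, T).
The dimension matrix has rank 2 (less than 3: the dimension vectors are linearly dependent).
Independent dimensionless groups: 3 − 2 = 1.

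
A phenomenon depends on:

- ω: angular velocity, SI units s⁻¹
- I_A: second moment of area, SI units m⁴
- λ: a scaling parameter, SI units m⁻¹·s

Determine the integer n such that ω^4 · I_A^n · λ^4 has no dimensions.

Balance the L exponent: (4)·n from I_A, plus 4·(0) + 4·(-1) = -4 from the rest, must sum to zero.
4n − 4 = 0, so n = 1.

1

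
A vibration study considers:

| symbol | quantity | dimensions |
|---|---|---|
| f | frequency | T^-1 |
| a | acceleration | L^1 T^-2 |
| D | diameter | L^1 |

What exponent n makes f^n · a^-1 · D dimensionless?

2

Balance the T exponent: (-1)·n from f, plus −(-2) + (0) = 2 from the rest, must sum to zero.
−n + 2 = 0, so n = 2.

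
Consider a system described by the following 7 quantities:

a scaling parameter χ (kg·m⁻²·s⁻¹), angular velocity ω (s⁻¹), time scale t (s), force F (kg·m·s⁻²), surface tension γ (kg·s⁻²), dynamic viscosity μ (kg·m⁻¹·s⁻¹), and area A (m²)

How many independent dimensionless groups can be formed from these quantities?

4

There are 7 variables and 3 base dimensions (M, L, T).
The dimension matrix has rank 3.
Independent dimensionless groups: 7 − 3 = 4.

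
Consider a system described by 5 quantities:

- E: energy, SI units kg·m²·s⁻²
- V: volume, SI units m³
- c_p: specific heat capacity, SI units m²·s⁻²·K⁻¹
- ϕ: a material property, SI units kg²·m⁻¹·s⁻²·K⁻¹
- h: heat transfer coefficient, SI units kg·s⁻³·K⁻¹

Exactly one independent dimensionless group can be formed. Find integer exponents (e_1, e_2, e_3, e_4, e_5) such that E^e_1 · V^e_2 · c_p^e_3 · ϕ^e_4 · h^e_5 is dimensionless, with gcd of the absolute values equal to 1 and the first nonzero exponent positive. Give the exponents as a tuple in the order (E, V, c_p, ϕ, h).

(2, -3, 3, 1, -4)

M: e_1·(1) + e_2·(0) + e_3·(0) + e_4·(2) + e_5·(1) = 0
L: e_1·(2) + e_2·(3) + e_3·(2) + e_4·(-1) + e_5·(0) = 0
T: e_1·(-2) + e_2·(0) + e_3·(-2) + e_4·(-2) + e_5·(-3) = 0
Θ: e_1·(0) + e_2·(0) + e_3·(-1) + e_4·(-1) + e_5·(-1) = 0
Solving this homogeneous linear system for the smallest-integer solution (first nonzero entry positive) gives (2, -3, 3, 1, -4).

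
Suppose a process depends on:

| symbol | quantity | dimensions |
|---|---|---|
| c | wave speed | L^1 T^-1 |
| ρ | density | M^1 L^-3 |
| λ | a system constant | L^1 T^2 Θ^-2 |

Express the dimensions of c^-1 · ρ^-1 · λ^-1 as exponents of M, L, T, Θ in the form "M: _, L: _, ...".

M: -1, L: 1, T: -1, Θ: 2

Collect each base-dimension exponent across the product:
  M: −(0) − (1) − (0) = -1
  L: −(1) − (-3) − (1) = 1
  T: −(-1) − (0) − (2) = -1
  Θ: −(0) − (0) − (-2) = 2
So the dimensions are [M⁻¹ L T⁻¹ Θ²].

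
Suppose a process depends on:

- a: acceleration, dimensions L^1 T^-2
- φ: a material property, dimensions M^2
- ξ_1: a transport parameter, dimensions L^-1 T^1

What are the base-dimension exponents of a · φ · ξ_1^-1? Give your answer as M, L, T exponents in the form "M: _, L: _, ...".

M: 2, L: 2, T: -3

Collect each base-dimension exponent across the product:
  M: (0) + (2) − (0) = 2
  L: (1) + (0) − (-1) = 2
  T: (-2) + (0) − (1) = -3
So the dimensions are [M² L² T⁻³].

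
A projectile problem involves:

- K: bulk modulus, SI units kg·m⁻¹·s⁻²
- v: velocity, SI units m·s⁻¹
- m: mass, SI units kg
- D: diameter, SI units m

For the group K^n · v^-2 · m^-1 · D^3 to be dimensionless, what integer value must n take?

Balance the M exponent: (1)·n from K, plus −2·(0) − (1) + 3·(0) = -1 from the rest, must sum to zero.
n − 1 = 0, so n = 1.

1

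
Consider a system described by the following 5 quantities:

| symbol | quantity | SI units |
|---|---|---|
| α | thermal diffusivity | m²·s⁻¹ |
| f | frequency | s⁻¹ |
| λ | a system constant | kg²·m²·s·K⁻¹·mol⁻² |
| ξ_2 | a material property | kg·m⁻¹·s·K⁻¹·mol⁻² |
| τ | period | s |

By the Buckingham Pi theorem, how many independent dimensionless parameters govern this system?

There are 5 variables and 5 base dimensions (M, L, T, Θ, N).
The dimension matrix has rank 4 (less than 5: the dimension vectors are linearly dependent).
Independent dimensionless groups: 5 − 4 = 1.

1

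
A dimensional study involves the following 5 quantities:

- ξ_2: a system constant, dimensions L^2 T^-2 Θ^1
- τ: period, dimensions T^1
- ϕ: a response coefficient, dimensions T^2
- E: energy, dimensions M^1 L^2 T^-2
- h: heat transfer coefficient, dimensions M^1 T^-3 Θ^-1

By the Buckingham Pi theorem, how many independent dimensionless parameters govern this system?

2

There are 5 variables and 4 base dimensions (M, L, T, Θ).
The dimension matrix has rank 3 (less than 4: the dimension vectors are linearly dependent).
Independent dimensionless groups: 5 − 3 = 2.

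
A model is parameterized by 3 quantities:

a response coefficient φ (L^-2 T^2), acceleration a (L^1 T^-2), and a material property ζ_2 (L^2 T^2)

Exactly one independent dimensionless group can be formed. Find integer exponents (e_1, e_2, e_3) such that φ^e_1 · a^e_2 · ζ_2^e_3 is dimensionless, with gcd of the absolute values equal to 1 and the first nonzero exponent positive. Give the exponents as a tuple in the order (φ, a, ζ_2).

(3, 4, 1)

L: e_1·(-2) + e_2·(1) + e_3·(2) = 0
T: e_1·(2) + e_2·(-2) + e_3·(2) = 0
Solving this homogeneous linear system for the smallest-integer solution (first nonzero entry positive) gives (3, 4, 1).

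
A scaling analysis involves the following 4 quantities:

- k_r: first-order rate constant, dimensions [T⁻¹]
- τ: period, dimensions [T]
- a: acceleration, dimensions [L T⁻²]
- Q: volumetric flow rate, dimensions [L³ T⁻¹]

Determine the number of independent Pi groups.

There are 4 variables and 2 base dimensions (L, T).
The dimension matrix has rank 2.
Independent dimensionless groups: 4 − 2 = 2.

2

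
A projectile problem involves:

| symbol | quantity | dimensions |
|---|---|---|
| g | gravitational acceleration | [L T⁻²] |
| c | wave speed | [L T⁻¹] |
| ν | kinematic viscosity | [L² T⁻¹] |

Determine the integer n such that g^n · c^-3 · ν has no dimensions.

Balance the L exponent: (1)·n from g, plus −3·(1) + (2) = -1 from the rest, must sum to zero.
n − 1 = 0, so n = 1.

1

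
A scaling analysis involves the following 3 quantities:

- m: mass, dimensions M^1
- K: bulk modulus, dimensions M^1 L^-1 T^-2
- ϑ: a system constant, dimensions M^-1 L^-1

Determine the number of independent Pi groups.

0

There are 3 variables and 3 base dimensions (M, L, T).
The dimension matrix has rank 3.
Independent dimensionless groups: 3 − 3 = 0.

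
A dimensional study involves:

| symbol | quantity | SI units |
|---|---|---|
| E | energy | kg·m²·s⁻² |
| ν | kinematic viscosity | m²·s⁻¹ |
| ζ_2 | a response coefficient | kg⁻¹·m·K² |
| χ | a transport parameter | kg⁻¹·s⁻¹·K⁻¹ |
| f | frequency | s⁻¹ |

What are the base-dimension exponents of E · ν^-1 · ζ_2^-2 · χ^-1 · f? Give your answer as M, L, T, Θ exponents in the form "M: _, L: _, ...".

Collect each base-dimension exponent across the product:
  M: (1) − (0) − 2·(-1) − (-1) + (0) = 4
  L: (2) − (2) − 2·(1) − (0) + (0) = -2
  T: (-2) − (-1) − 2·(0) − (-1) + (-1) = -1
  Θ: (0) − (0) − 2·(2) − (-1) + (0) = -3
So the dimensions are [M⁴ L⁻² T⁻¹ Θ⁻³].

M: 4, L: -2, T: -1, Θ: -3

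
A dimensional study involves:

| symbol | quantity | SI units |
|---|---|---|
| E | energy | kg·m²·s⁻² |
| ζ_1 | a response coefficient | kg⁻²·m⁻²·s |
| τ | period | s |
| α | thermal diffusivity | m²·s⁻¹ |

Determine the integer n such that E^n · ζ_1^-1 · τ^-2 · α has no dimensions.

-2

Balance the M exponent: (1)·n from E, plus −(-2) − 2·(0) + (0) = 2 from the rest, must sum to zero.
n + 2 = 0, so n = -2.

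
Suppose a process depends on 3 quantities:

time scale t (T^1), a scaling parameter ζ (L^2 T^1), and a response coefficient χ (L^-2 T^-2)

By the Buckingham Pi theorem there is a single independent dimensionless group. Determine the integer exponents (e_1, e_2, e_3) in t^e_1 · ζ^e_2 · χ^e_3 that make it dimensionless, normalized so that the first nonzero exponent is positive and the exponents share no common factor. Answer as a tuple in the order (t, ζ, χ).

(1, 1, 1)

L: e_1·(0) + e_2·(2) + e_3·(-2) = 0
T: e_1·(1) + e_2·(1) + e_3·(-2) = 0
Solving this homogeneous linear system for the smallest-integer solution (first nonzero entry positive) gives (1, 1, 1).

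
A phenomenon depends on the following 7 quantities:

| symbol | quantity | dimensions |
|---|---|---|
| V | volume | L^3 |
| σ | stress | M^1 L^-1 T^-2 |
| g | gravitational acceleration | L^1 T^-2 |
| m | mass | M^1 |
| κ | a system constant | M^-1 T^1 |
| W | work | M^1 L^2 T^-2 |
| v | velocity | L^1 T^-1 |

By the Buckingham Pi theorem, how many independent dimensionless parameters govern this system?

There are 7 variables and 3 base dimensions (M, L, T).
The dimension matrix has rank 3.
Independent dimensionless groups: 7 − 3 = 4.

4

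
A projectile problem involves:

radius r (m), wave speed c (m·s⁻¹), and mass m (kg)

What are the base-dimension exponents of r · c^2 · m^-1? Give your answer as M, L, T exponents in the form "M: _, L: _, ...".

M: -1, L: 3, T: -2

Collect each base-dimension exponent across the product:
  M: (0) + 2·(0) − (1) = -1
  L: (1) + 2·(1) − (0) = 3
  T: (0) + 2·(-1) − (0) = -2
So the dimensions are [M⁻¹ L³ T⁻²].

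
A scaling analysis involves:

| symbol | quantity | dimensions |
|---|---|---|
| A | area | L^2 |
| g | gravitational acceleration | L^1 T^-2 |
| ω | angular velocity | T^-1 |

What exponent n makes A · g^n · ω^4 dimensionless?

Balance the L exponent: (1)·n from g, plus (2) + 4·(0) = 2 from the rest, must sum to zero.
n + 2 = 0, so n = -2.

-2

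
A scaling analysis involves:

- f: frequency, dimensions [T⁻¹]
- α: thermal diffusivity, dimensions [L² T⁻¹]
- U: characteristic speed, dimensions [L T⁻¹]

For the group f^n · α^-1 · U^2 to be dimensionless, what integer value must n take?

-1

Balance the T exponent: (-1)·n from f, plus −(-1) + 2·(-1) = -1 from the rest, must sum to zero.
−n − 1 = 0, so n = -1.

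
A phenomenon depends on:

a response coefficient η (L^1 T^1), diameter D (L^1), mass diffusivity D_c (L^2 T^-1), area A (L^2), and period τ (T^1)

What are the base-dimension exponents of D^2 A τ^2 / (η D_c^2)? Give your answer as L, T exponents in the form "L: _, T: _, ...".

Collect each base-dimension exponent across the product:
  L: −(1) + 2·(1) − 2·(2) + (2) + 2·(0) = -1
  T: −(1) + 2·(0) − 2·(-1) + (0) + 2·(1) = 3
So the dimensions are [L⁻¹ T³].

L: -1, T: 3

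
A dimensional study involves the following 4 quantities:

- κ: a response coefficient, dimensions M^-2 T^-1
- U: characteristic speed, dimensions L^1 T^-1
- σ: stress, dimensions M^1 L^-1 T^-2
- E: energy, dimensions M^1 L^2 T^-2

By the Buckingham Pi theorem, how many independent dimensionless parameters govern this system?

1

There are 4 variables and 3 base dimensions (M, L, T).
The dimension matrix has rank 3.
Independent dimensionless groups: 4 − 3 = 1.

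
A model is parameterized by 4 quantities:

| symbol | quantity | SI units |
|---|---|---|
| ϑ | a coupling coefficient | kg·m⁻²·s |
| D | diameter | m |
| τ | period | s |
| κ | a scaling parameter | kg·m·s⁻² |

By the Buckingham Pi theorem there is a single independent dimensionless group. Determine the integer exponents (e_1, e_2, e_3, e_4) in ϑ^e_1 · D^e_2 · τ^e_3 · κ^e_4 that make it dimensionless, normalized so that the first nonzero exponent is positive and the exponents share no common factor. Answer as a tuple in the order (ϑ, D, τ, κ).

M: e_1·(1) + e_2·(0) + e_3·(0) + e_4·(1) = 0
L: e_1·(-2) + e_2·(1) + e_3·(0) + e_4·(1) = 0
T: e_1·(1) + e_2·(0) + e_3·(1) + e_4·(-2) = 0
Solving this homogeneous linear system for the smallest-integer solution (first nonzero entry positive) gives (1, 3, -3, -1).

(1, 3, -3, -1)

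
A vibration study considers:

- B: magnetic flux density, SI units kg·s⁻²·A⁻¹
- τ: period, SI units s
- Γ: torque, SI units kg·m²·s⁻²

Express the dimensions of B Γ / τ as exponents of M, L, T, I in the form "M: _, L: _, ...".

Collect each base-dimension exponent across the product:
  M: (1) − (0) + (1) = 2
  L: (0) − (0) + (2) = 2
  T: (-2) − (1) + (-2) = -5
  I: (-1) − (0) + (0) = -1
So the dimensions are [M² L² T⁻⁵ I⁻¹].

M: 2, L: 2, T: -5, I: -1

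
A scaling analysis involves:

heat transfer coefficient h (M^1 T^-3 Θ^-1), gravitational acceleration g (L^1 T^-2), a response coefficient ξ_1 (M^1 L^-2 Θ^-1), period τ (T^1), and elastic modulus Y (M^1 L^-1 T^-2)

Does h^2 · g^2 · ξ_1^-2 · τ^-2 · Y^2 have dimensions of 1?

Sum the exponent of each base dimension across the product:
  M: 2·[h]_M + 2·[g]_M − 2·[ξ_1]_M − 2·[τ]_M + 2·[Y]_M = 2·(1) + 2·(0) − 2·(1) − 2·(0) + 2·(1) = 2
  L: 2·[h]_L + 2·[g]_L − 2·[ξ_1]_L − 2·[τ]_L + 2·[Y]_L = 2·(0) + 2·(1) − 2·(-2) − 2·(0) + 2·(-1) = 4
  T: 2·[h]_T + 2·[g]_T − 2·[ξ_1]_T − 2·[τ]_T + 2·[Y]_T = 2·(-3) + 2·(-2) − 2·(0) − 2·(1) + 2·(-2) = -16
  Θ: 2·[h]_Θ + 2·[g]_Θ − 2·[ξ_1]_Θ − 2·[τ]_Θ + 2·[Y]_Θ = 2·(-1) + 2·(0) − 2·(-1) − 2·(0) + 2·(0) = 0
Net dimensions [M² L⁴ T⁻¹⁶] ≠ [1] — not dimensionless.

no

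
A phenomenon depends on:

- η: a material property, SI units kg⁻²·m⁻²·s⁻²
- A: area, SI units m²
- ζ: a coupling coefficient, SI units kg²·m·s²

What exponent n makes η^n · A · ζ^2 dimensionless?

2

Balance the M exponent: (-2)·n from η, plus (0) + 2·(2) = 4 from the rest, must sum to zero.
-2n + 4 = 0, so n = 2.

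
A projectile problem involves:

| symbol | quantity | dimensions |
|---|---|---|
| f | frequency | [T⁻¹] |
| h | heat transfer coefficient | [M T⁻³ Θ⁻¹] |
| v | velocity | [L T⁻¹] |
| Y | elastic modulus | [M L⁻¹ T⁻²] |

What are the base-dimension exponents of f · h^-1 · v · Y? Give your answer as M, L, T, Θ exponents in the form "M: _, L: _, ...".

M: 0, L: 0, T: -1, Θ: 1

Collect each base-dimension exponent across the product:
  M: (0) − (1) + (0) + (1) = 0
  L: (0) − (0) + (1) + (-1) = 0
  T: (-1) − (-3) + (-1) + (-2) = -1
  Θ: (0) − (-1) + (0) + (0) = 1
So the dimensions are [T⁻¹ Θ].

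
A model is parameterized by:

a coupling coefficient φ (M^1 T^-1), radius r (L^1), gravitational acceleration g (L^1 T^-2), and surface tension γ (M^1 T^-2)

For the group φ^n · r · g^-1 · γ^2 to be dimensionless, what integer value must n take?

Balance the M exponent: (1)·n from φ, plus (0) − (0) + 2·(1) = 2 from the rest, must sum to zero.
n + 2 = 0, so n = -2.

-2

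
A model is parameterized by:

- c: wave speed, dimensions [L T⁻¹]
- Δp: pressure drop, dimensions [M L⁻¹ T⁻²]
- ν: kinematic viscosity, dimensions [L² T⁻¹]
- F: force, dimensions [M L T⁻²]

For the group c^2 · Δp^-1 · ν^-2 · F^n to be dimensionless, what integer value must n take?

1

Balance the M exponent: (1)·n from F, plus 2·(0) − (1) − 2·(0) = -1 from the rest, must sum to zero.
n − 1 = 0, so n = 1.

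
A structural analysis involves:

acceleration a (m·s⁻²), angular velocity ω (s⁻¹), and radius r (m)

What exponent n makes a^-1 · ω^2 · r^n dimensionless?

Balance the L exponent: (1)·n from r, plus −(1) + 2·(0) = -1 from the rest, must sum to zero.
n − 1 = 0, so n = 1.

1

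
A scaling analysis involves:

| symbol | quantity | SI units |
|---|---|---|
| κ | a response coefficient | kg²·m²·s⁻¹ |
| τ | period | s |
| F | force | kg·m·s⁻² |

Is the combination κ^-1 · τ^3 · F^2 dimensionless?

Sum the exponent of each base dimension across the product:
  M: −[κ]_M + 3·[τ]_M + 2·[F]_M = −(2) + 3·(0) + 2·(1) = 0
  L: −[κ]_L + 3·[τ]_L + 2·[F]_L = −(2) + 3·(0) + 2·(1) = 0
  T: −[κ]_T + 3·[τ]_T + 2·[F]_T = −(-1) + 3·(1) + 2·(-2) = 0
All base exponents vanish — dimensionless.

yes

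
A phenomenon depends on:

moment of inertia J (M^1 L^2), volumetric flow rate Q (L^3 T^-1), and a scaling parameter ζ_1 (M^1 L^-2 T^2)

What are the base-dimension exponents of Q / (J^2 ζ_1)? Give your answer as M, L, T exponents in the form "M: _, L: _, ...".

Collect each base-dimension exponent across the product:
  M: −2·(1) + (0) − (1) = -3
  L: −2·(2) + (3) − (-2) = 1
  T: −2·(0) + (-1) − (2) = -3
So the dimensions are [M⁻³ L T⁻³].

M: -3, L: 1, T: -3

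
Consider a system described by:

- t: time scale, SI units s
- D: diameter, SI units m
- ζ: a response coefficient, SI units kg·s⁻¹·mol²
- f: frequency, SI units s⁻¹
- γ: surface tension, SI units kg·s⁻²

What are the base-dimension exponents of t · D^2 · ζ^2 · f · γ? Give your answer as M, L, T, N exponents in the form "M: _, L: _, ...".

Collect each base-dimension exponent across the product:
  M: (0) + 2·(0) + 2·(1) + (0) + (1) = 3
  L: (0) + 2·(1) + 2·(0) + (0) + (0) = 2
  T: (1) + 2·(0) + 2·(-1) + (-1) + (-2) = -4
  N: (0) + 2·(0) + 2·(2) + (0) + (0) = 4
So the dimensions are [M³ L² T⁻⁴ N⁴].

M: 3, L: 2, T: -4, N: 4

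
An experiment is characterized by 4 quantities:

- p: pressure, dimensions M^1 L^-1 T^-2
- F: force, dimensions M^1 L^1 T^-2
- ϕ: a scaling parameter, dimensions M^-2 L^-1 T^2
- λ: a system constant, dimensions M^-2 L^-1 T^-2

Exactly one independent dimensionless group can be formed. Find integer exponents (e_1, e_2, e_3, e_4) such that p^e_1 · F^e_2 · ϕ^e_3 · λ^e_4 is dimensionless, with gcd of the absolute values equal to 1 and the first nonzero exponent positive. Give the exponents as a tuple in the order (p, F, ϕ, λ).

M: e_1·(1) + e_2·(1) + e_3·(-2) + e_4·(-2) = 0
L: e_1·(-1) + e_2·(1) + e_3·(-1) + e_4·(-1) = 0
T: e_1·(-2) + e_2·(-2) + e_3·(2) + e_4·(-2) = 0
Solving this homogeneous linear system for the smallest-integer solution (first nonzero entry positive) gives (1, 3, 3, -1).

(1, 3, 3, -1)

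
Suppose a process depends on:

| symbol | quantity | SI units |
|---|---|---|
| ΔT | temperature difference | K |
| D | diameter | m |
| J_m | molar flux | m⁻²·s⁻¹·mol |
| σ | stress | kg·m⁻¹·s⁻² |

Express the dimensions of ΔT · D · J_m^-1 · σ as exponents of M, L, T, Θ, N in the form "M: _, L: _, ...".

Collect each base-dimension exponent across the product:
  M: (0) + (0) − (0) + (1) = 1
  L: (0) + (1) − (-2) + (-1) = 2
  T: (0) + (0) − (-1) + (-2) = -1
  Θ: (1) + (0) − (0) + (0) = 1
  N: (0) + (0) − (1) + (0) = -1
So the dimensions are [M L² T⁻¹ Θ N⁻¹].

M: 1, L: 2, T: -1, Θ: 1, N: -1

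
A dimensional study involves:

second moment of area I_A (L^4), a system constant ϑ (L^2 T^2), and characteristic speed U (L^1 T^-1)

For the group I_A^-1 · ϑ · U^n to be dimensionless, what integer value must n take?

2

Balance the L exponent: (1)·n from U, plus −(4) + (2) = -2 from the rest, must sum to zero.
n − 2 = 0, so n = 2.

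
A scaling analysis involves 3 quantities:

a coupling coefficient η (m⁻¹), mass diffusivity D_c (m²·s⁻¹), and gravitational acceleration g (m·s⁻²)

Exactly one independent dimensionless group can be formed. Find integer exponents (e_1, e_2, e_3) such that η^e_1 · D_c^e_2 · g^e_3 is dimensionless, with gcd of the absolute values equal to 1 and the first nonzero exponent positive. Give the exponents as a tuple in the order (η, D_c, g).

(3, 2, -1)

L: e_1·(-1) + e_2·(2) + e_3·(1) = 0
T: e_1·(0) + e_2·(-1) + e_3·(-2) = 0
Solving this homogeneous linear system for the smallest-integer solution (first nonzero entry positive) gives (3, 2, -1).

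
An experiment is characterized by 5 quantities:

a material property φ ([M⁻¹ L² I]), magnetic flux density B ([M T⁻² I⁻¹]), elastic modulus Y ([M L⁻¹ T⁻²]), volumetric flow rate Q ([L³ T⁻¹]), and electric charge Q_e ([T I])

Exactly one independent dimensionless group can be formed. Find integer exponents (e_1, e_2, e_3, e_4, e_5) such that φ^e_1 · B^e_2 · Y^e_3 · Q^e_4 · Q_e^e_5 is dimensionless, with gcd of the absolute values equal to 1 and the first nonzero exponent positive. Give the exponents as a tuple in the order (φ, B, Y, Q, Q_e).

(1, 2, -1, -1, 1)

M: e_1·(-1) + e_2·(1) + e_3·(1) + e_4·(0) + e_5·(0) = 0
L: e_1·(2) + e_2·(0) + e_3·(-1) + e_4·(3) + e_5·(0) = 0
T: e_1·(0) + e_2·(-2) + e_3·(-2) + e_4·(-1) + e_5·(1) = 0
I: e_1·(1) + e_2·(-1) + e_3·(0) + e_4·(0) + e_5·(1) = 0
Solving this homogeneous linear system for the smallest-integer solution (first nonzero entry positive) gives (1, 2, -1, -1, 1).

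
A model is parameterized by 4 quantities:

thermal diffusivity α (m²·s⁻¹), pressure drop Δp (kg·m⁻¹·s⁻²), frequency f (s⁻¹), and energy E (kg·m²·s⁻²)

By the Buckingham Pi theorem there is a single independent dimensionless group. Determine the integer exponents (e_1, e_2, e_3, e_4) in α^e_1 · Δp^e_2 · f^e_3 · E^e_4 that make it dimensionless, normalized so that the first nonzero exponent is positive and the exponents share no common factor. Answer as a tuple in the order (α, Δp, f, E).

(3, 2, -3, -2)

M: e_1·(0) + e_2·(1) + e_3·(0) + e_4·(1) = 0
L: e_1·(2) + e_2·(-1) + e_3·(0) + e_4·(2) = 0
T: e_1·(-1) + e_2·(-2) + e_3·(-1) + e_4·(-2) = 0
Solving this homogeneous linear system for the smallest-integer solution (first nonzero entry positive) gives (3, 2, -3, -2).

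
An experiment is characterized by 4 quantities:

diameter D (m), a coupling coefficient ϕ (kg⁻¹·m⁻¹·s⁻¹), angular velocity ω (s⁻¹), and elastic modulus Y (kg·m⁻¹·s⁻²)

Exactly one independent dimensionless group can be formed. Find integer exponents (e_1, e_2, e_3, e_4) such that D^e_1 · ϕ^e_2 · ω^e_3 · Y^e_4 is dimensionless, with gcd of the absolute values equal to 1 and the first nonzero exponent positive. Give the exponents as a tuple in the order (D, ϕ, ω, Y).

(2, 1, -3, 1)

M: e_1·(0) + e_2·(-1) + e_3·(0) + e_4·(1) = 0
L: e_1·(1) + e_2·(-1) + e_3·(0) + e_4·(-1) = 0
T: e_1·(0) + e_2·(-1) + e_3·(-1) + e_4·(-2) = 0
Solving this homogeneous linear system for the smallest-integer solution (first nonzero entry positive) gives (2, 1, -3, 1).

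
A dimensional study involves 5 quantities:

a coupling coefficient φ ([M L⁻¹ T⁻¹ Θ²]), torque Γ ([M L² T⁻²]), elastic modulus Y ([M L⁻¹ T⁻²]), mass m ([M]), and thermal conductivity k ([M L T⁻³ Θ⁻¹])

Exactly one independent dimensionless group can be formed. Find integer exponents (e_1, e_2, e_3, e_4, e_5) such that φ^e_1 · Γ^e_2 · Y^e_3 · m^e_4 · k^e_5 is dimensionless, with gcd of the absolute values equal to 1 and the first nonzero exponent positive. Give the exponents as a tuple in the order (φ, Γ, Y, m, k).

(2, -3, -4, 1, 4)

M: e_1·(1) + e_2·(1) + e_3·(1) + e_4·(1) + e_5·(1) = 0
L: e_1·(-1) + e_2·(2) + e_3·(-1) + e_4·(0) + e_5·(1) = 0
T: e_1·(-1) + e_2·(-2) + e_3·(-2) + e_4·(0) + e_5·(-3) = 0
Θ: e_1·(2) + e_2·(0) + e_3·(0) + e_4·(0) + e_5·(-1) = 0
Solving this homogeneous linear system for the smallest-integer solution (first nonzero entry positive) gives (2, -3, -4, 1, 4).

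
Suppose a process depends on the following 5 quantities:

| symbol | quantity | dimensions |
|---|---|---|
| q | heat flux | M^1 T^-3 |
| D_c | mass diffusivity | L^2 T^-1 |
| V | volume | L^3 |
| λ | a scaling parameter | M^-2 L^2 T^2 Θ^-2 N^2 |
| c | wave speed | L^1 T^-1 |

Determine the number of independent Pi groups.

There are 5 variables and 5 base dimensions (M, L, T, Θ, N).
The dimension matrix has rank 4 (less than 5: the dimension vectors are linearly dependent).
Independent dimensionless groups: 5 − 4 = 1.

1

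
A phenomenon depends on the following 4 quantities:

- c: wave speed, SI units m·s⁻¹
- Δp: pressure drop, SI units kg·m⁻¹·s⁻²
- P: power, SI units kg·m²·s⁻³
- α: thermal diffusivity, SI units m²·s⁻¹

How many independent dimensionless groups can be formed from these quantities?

1

There are 4 variables and 3 base dimensions (M, L, T).
The dimension matrix has rank 3.
Independent dimensionless groups: 4 − 3 = 1.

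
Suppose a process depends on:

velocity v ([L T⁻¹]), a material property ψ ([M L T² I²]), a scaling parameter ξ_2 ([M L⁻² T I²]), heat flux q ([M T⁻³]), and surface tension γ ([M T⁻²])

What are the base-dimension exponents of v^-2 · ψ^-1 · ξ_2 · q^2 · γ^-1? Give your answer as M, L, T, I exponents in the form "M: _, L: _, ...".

Collect each base-dimension exponent across the product:
  M: −2·(0) − (1) + (1) + 2·(1) − (1) = 1
  L: −2·(1) − (1) + (-2) + 2·(0) − (0) = -5
  T: −2·(-1) − (2) + (1) + 2·(-3) − (-2) = -3
  I: −2·(0) − (2) + (2) + 2·(0) − (0) = 0
So the dimensions are [M L⁻⁵ T⁻³].

M: 1, L: -5, T: -3, I: 0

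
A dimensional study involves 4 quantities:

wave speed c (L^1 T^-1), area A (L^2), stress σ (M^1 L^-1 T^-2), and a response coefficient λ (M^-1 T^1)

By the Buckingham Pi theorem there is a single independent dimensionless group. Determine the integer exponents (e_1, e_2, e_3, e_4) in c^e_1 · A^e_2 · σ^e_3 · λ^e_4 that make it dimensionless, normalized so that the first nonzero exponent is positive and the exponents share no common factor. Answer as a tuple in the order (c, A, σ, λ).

M: e_1·(0) + e_2·(0) + e_3·(1) + e_4·(-1) = 0
L: e_1·(1) + e_2·(2) + e_3·(-1) + e_4·(0) = 0
T: e_1·(-1) + e_2·(0) + e_3·(-2) + e_4·(1) = 0
Solving this homogeneous linear system for the smallest-integer solution (first nonzero entry positive) gives (1, -1, -1, -1).

(1, -1, -1, -1)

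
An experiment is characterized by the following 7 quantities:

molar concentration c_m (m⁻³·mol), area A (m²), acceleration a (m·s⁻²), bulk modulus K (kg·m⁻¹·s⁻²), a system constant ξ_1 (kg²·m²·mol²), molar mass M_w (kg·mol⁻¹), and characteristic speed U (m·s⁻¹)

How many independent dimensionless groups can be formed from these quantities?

3

There are 7 variables and 4 base dimensions (M, L, T, N).
The dimension matrix has rank 4.
Independent dimensionless groups: 7 − 4 = 3.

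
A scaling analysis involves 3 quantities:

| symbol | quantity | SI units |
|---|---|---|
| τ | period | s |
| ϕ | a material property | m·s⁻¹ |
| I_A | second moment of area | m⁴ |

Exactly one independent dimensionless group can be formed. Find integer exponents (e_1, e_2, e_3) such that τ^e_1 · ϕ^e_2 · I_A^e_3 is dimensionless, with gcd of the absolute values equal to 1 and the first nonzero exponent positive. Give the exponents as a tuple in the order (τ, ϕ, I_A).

(4, 4, -1)

L: e_1·(0) + e_2·(1) + e_3·(4) = 0
T: e_1·(1) + e_2·(-1) + e_3·(0) = 0
Solving this homogeneous linear system for the smallest-integer solution (first nonzero entry positive) gives (4, 4, -1).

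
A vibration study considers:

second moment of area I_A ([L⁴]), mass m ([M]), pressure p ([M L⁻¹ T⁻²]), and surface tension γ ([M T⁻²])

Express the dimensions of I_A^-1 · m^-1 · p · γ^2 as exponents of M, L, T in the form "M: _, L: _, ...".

M: 2, L: -5, T: -6

Collect each base-dimension exponent across the product:
  M: −(0) − (1) + (1) + 2·(1) = 2
  L: −(4) − (0) + (-1) + 2·(0) = -5
  T: −(0) − (0) + (-2) + 2·(-2) = -6
So the dimensions are [M² L⁻⁵ T⁻⁶].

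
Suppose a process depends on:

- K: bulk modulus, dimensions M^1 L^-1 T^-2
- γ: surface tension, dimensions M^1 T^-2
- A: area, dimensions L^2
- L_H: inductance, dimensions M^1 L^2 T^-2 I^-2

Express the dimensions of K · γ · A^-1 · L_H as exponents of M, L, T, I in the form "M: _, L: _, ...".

Collect each base-dimension exponent across the product:
  M: (1) + (1) − (0) + (1) = 3
  L: (-1) + (0) − (2) + (2) = -1
  T: (-2) + (-2) − (0) + (-2) = -6
  I: (0) + (0) − (0) + (-2) = -2
So the dimensions are [M³ L⁻¹ T⁻⁶ I⁻²].

M: 3, L: -1, T: -6, I: -2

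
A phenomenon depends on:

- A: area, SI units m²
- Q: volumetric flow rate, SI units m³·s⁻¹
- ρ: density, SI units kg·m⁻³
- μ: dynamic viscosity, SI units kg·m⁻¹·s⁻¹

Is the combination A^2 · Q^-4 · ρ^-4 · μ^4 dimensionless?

yes

Sum the exponent of each base dimension across the product:
  M: 2·[A]_M − 4·[Q]_M − 4·[ρ]_M + 4·[μ]_M = 2·(0) − 4·(0) − 4·(1) + 4·(1) = 0
  L: 2·[A]_L − 4·[Q]_L − 4·[ρ]_L + 4·[μ]_L = 2·(2) − 4·(3) − 4·(-3) + 4·(-1) = 0
  T: 2·[A]_T − 4·[Q]_T − 4·[ρ]_T + 4·[μ]_T = 2·(0) − 4·(-1) − 4·(0) + 4·(-1) = 0
  Θ: 2·[A]_Θ − 4·[Q]_Θ − 4·[ρ]_Θ + 4·[μ]_Θ = 2·(0) − 4·(0) − 4·(0) + 4·(0) = 0
All base exponents vanish — dimensionless.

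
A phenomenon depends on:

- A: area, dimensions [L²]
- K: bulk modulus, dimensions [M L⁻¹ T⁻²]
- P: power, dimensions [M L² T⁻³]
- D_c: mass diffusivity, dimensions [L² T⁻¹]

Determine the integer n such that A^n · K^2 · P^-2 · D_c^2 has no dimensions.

1

Balance the L exponent: (2)·n from A, plus 2·(-1) − 2·(2) + 2·(2) = -2 from the rest, must sum to zero.
2n − 2 = 0, so n = 1.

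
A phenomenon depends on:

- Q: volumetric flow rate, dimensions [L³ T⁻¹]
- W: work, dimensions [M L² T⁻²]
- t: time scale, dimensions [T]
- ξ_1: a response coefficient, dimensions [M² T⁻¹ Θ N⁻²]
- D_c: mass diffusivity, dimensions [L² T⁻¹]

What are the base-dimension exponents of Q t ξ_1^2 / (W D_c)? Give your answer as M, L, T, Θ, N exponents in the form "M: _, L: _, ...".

Collect each base-dimension exponent across the product:
  M: (0) − (1) + (0) + 2·(2) − (0) = 3
  L: (3) − (2) + (0) + 2·(0) − (2) = -1
  T: (-1) − (-2) + (1) + 2·(-1) − (-1) = 1
  Θ: (0) − (0) + (0) + 2·(1) − (0) = 2
  N: (0) − (0) + (0) + 2·(-2) − (0) = -4
So the dimensions are [M³ L⁻¹ T Θ² N⁻⁴].

M: 3, L: -1, T: 1, Θ: 2, N: -4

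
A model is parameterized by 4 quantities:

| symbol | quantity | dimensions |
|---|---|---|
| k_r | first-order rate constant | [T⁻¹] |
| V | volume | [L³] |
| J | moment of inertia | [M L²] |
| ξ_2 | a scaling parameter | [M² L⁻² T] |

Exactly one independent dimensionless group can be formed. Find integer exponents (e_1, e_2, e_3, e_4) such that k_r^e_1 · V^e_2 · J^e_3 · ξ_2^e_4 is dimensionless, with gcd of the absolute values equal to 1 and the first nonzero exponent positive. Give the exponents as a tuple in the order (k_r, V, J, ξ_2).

(1, 2, -2, 1)

M: e_1·(0) + e_2·(0) + e_3·(1) + e_4·(2) = 0
L: e_1·(0) + e_2·(3) + e_3·(2) + e_4·(-2) = 0
T: e_1·(-1) + e_2·(0) + e_3·(0) + e_4·(1) = 0
Solving this homogeneous linear system for the smallest-integer solution (first nonzero entry positive) gives (1, 2, -2, 1).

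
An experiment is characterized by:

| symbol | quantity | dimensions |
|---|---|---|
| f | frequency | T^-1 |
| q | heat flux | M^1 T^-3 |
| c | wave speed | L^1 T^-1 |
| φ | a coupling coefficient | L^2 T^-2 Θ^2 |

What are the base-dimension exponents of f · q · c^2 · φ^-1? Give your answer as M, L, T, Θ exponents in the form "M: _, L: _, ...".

M: 1, L: 0, T: -4, Θ: -2

Collect each base-dimension exponent across the product:
  M: (0) + (1) + 2·(0) − (0) = 1
  L: (0) + (0) + 2·(1) − (2) = 0
  T: (-1) + (-3) + 2·(-1) − (-2) = -4
  Θ: (0) + (0) + 2·(0) − (2) = -2
So the dimensions are [M T⁻⁴ Θ⁻²].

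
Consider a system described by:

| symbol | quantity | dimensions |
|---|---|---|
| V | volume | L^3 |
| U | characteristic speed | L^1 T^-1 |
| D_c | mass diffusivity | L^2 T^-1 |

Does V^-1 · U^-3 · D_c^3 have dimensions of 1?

Sum the exponent of each base dimension across the product:
  L: −[V]_L − 3·[U]_L + 3·[D_c]_L = −(3) − 3·(1) + 3·(2) = 0
  T: −[V]_T − 3·[U]_T + 3·[D_c]_T = −(0) − 3·(-1) + 3·(-1) = 0
All base exponents vanish — dimensionless.

yes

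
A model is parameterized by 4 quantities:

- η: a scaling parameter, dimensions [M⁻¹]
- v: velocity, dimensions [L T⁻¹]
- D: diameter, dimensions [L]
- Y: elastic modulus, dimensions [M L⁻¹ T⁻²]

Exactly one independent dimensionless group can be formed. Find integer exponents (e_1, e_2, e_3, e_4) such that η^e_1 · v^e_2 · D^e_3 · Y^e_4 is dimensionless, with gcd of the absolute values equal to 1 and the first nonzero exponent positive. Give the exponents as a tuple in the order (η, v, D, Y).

M: e_1·(-1) + e_2·(0) + e_3·(0) + e_4·(1) = 0
L: e_1·(0) + e_2·(1) + e_3·(1) + e_4·(-1) = 0
T: e_1·(0) + e_2·(-1) + e_3·(0) + e_4·(-2) = 0
Solving this homogeneous linear system for the smallest-integer solution (first nonzero entry positive) gives (1, -2, 3, 1).

(1, -2, 3, 1)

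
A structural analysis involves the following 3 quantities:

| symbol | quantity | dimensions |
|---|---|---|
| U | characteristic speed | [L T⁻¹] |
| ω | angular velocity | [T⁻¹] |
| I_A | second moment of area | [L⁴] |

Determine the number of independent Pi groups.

1

There are 3 variables and 2 base dimensions (L, T).
The dimension matrix has rank 2.
Independent dimensionless groups: 3 − 2 = 1.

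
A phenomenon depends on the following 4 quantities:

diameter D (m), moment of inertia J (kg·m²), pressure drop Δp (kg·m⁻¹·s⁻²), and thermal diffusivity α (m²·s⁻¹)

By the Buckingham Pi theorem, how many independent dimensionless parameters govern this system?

There are 4 variables and 3 base dimensions (M, L, T).
The dimension matrix has rank 3.
Independent dimensionless groups: 4 − 3 = 1.

1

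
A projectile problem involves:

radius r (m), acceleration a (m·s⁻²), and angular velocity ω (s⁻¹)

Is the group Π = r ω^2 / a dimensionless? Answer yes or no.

Sum the exponent of each base dimension across the product:
  M: [r]_M − [a]_M + 2·[ω]_M = (0) − (0) + 2·(0) = 0
  L: [r]_L − [a]_L + 2·[ω]_L = (1) − (1) + 2·(0) = 0
  T: [r]_T − [a]_T + 2·[ω]_T = (0) − (-2) + 2·(-1) = 0
All base exponents vanish — dimensionless.

yes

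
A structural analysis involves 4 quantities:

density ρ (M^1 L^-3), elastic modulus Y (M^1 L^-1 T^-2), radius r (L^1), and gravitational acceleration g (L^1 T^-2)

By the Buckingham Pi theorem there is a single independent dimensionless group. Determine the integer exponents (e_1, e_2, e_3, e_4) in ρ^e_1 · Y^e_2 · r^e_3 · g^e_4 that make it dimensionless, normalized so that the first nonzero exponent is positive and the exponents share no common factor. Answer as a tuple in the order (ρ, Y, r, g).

(1, -1, 1, 1)

M: e_1·(1) + e_2·(1) + e_3·(0) + e_4·(0) = 0
L: e_1·(-3) + e_2·(-1) + e_3·(1) + e_4·(1) = 0
T: e_1·(0) + e_2·(-2) + e_3·(0) + e_4·(-2) = 0
Solving this homogeneous linear system for the smallest-integer solution (first nonzero entry positive) gives (1, -1, 1, 1).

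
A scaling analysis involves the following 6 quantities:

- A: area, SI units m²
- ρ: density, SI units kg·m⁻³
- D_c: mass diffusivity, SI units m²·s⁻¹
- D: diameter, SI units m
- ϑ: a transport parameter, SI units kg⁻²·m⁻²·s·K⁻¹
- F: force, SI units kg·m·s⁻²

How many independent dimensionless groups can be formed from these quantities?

2

There are 6 variables and 4 base dimensions (M, L, T, Θ).
The dimension matrix has rank 4.
Independent dimensionless groups: 6 − 4 = 2.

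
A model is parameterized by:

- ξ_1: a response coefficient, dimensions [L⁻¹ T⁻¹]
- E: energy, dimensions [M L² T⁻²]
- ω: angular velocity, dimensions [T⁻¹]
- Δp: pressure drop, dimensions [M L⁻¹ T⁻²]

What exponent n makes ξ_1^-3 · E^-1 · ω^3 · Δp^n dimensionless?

1

Balance the M exponent: (1)·n from Δp, plus −3·(0) − (1) + 3·(0) = -1 from the rest, must sum to zero.
n − 1 = 0, so n = 1.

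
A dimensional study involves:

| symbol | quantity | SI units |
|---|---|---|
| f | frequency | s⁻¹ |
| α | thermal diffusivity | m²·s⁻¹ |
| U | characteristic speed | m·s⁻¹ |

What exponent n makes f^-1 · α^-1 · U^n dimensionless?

2

Balance the L exponent: (1)·n from U, plus −(0) − (2) = -2 from the rest, must sum to zero.
n − 2 = 0, so n = 2.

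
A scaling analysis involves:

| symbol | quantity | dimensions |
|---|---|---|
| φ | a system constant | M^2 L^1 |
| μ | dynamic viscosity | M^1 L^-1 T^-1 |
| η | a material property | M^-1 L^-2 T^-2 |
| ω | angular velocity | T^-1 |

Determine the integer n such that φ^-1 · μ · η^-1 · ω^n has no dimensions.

Balance the T exponent: (-1)·n from ω, plus −(0) + (-1) − (-2) = 1 from the rest, must sum to zero.
−n + 1 = 0, so n = 1.

1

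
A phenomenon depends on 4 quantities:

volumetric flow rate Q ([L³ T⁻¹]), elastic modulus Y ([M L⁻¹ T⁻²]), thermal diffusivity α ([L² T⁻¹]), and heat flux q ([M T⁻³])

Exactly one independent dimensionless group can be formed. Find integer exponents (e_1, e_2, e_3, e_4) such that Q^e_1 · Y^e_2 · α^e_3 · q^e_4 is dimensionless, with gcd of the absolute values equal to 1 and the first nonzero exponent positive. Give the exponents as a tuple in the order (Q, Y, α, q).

M: e_1·(0) + e_2·(1) + e_3·(0) + e_4·(1) = 0
L: e_1·(3) + e_2·(-1) + e_3·(2) + e_4·(0) = 0
T: e_1·(-1) + e_2·(-2) + e_3·(-1) + e_4·(-3) = 0
Solving this homogeneous linear system for the smallest-integer solution (first nonzero entry positive) gives (1, -1, -2, 1).

(1, -1, -2, 1)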